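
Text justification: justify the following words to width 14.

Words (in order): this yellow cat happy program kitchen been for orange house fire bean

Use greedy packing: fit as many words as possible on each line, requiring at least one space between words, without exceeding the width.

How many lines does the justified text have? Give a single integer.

Line 1: ['this', 'yellow'] (min_width=11, slack=3)
Line 2: ['cat', 'happy'] (min_width=9, slack=5)
Line 3: ['program'] (min_width=7, slack=7)
Line 4: ['kitchen', 'been'] (min_width=12, slack=2)
Line 5: ['for', 'orange'] (min_width=10, slack=4)
Line 6: ['house', 'fire'] (min_width=10, slack=4)
Line 7: ['bean'] (min_width=4, slack=10)
Total lines: 7

Answer: 7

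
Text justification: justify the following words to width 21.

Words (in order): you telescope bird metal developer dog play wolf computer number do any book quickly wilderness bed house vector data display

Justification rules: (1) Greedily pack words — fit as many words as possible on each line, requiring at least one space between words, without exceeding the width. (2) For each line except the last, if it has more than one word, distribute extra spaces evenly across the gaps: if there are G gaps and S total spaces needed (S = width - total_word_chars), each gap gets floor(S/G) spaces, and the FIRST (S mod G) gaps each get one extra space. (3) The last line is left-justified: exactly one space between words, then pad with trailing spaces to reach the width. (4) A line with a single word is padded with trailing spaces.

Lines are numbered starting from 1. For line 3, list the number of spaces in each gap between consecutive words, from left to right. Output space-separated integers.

Line 1: ['you', 'telescope', 'bird'] (min_width=18, slack=3)
Line 2: ['metal', 'developer', 'dog'] (min_width=19, slack=2)
Line 3: ['play', 'wolf', 'computer'] (min_width=18, slack=3)
Line 4: ['number', 'do', 'any', 'book'] (min_width=18, slack=3)
Line 5: ['quickly', 'wilderness'] (min_width=18, slack=3)
Line 6: ['bed', 'house', 'vector', 'data'] (min_width=21, slack=0)
Line 7: ['display'] (min_width=7, slack=14)

Answer: 3 2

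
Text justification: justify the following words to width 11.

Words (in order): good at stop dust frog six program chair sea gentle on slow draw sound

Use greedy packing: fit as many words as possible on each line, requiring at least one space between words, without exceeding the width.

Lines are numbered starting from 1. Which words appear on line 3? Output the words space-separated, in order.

Answer: frog six

Derivation:
Line 1: ['good', 'at'] (min_width=7, slack=4)
Line 2: ['stop', 'dust'] (min_width=9, slack=2)
Line 3: ['frog', 'six'] (min_width=8, slack=3)
Line 4: ['program'] (min_width=7, slack=4)
Line 5: ['chair', 'sea'] (min_width=9, slack=2)
Line 6: ['gentle', 'on'] (min_width=9, slack=2)
Line 7: ['slow', 'draw'] (min_width=9, slack=2)
Line 8: ['sound'] (min_width=5, slack=6)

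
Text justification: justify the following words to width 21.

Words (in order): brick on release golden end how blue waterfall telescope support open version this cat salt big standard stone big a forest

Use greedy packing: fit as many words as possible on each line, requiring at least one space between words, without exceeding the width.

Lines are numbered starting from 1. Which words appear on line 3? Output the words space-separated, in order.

Answer: waterfall telescope

Derivation:
Line 1: ['brick', 'on', 'release'] (min_width=16, slack=5)
Line 2: ['golden', 'end', 'how', 'blue'] (min_width=19, slack=2)
Line 3: ['waterfall', 'telescope'] (min_width=19, slack=2)
Line 4: ['support', 'open', 'version'] (min_width=20, slack=1)
Line 5: ['this', 'cat', 'salt', 'big'] (min_width=17, slack=4)
Line 6: ['standard', 'stone', 'big', 'a'] (min_width=20, slack=1)
Line 7: ['forest'] (min_width=6, slack=15)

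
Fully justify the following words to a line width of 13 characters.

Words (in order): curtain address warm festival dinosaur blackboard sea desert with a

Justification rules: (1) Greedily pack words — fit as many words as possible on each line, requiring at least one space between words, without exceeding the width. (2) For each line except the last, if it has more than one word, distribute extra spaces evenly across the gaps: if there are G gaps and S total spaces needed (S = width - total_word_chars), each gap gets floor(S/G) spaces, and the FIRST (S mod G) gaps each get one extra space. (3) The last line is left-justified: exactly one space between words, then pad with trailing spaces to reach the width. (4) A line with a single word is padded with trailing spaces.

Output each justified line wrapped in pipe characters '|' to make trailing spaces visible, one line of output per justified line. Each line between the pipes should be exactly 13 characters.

Line 1: ['curtain'] (min_width=7, slack=6)
Line 2: ['address', 'warm'] (min_width=12, slack=1)
Line 3: ['festival'] (min_width=8, slack=5)
Line 4: ['dinosaur'] (min_width=8, slack=5)
Line 5: ['blackboard'] (min_width=10, slack=3)
Line 6: ['sea', 'desert'] (min_width=10, slack=3)
Line 7: ['with', 'a'] (min_width=6, slack=7)

Answer: |curtain      |
|address  warm|
|festival     |
|dinosaur     |
|blackboard   |
|sea    desert|
|with a       |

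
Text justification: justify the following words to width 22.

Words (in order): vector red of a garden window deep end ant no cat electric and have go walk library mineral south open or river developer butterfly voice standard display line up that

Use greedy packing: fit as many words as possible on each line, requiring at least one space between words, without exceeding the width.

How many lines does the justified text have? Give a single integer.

Answer: 9

Derivation:
Line 1: ['vector', 'red', 'of', 'a', 'garden'] (min_width=22, slack=0)
Line 2: ['window', 'deep', 'end', 'ant', 'no'] (min_width=22, slack=0)
Line 3: ['cat', 'electric', 'and', 'have'] (min_width=21, slack=1)
Line 4: ['go', 'walk', 'library'] (min_width=15, slack=7)
Line 5: ['mineral', 'south', 'open', 'or'] (min_width=21, slack=1)
Line 6: ['river', 'developer'] (min_width=15, slack=7)
Line 7: ['butterfly', 'voice'] (min_width=15, slack=7)
Line 8: ['standard', 'display', 'line'] (min_width=21, slack=1)
Line 9: ['up', 'that'] (min_width=7, slack=15)
Total lines: 9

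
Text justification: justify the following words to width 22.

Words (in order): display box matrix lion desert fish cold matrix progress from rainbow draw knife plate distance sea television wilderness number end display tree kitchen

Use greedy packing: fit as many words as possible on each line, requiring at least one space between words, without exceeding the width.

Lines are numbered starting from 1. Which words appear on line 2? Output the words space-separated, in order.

Answer: lion desert fish cold

Derivation:
Line 1: ['display', 'box', 'matrix'] (min_width=18, slack=4)
Line 2: ['lion', 'desert', 'fish', 'cold'] (min_width=21, slack=1)
Line 3: ['matrix', 'progress', 'from'] (min_width=20, slack=2)
Line 4: ['rainbow', 'draw', 'knife'] (min_width=18, slack=4)
Line 5: ['plate', 'distance', 'sea'] (min_width=18, slack=4)
Line 6: ['television', 'wilderness'] (min_width=21, slack=1)
Line 7: ['number', 'end', 'display'] (min_width=18, slack=4)
Line 8: ['tree', 'kitchen'] (min_width=12, slack=10)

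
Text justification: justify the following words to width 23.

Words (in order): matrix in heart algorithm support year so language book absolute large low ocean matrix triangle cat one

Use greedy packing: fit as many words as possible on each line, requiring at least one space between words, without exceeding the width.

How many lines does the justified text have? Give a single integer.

Line 1: ['matrix', 'in', 'heart'] (min_width=15, slack=8)
Line 2: ['algorithm', 'support', 'year'] (min_width=22, slack=1)
Line 3: ['so', 'language', 'book'] (min_width=16, slack=7)
Line 4: ['absolute', 'large', 'low'] (min_width=18, slack=5)
Line 5: ['ocean', 'matrix', 'triangle'] (min_width=21, slack=2)
Line 6: ['cat', 'one'] (min_width=7, slack=16)
Total lines: 6

Answer: 6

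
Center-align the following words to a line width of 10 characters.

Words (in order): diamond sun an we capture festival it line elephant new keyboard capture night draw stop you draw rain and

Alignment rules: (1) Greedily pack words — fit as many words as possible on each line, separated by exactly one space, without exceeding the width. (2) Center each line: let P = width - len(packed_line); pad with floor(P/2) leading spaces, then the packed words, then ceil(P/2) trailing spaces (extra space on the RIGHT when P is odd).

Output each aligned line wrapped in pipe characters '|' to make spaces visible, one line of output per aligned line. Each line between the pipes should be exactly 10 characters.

Answer: | diamond  |
|sun an we |
| capture  |
| festival |
| it line  |
| elephant |
|   new    |
| keyboard |
| capture  |
|night draw|
| stop you |
|draw rain |
|   and    |

Derivation:
Line 1: ['diamond'] (min_width=7, slack=3)
Line 2: ['sun', 'an', 'we'] (min_width=9, slack=1)
Line 3: ['capture'] (min_width=7, slack=3)
Line 4: ['festival'] (min_width=8, slack=2)
Line 5: ['it', 'line'] (min_width=7, slack=3)
Line 6: ['elephant'] (min_width=8, slack=2)
Line 7: ['new'] (min_width=3, slack=7)
Line 8: ['keyboard'] (min_width=8, slack=2)
Line 9: ['capture'] (min_width=7, slack=3)
Line 10: ['night', 'draw'] (min_width=10, slack=0)
Line 11: ['stop', 'you'] (min_width=8, slack=2)
Line 12: ['draw', 'rain'] (min_width=9, slack=1)
Line 13: ['and'] (min_width=3, slack=7)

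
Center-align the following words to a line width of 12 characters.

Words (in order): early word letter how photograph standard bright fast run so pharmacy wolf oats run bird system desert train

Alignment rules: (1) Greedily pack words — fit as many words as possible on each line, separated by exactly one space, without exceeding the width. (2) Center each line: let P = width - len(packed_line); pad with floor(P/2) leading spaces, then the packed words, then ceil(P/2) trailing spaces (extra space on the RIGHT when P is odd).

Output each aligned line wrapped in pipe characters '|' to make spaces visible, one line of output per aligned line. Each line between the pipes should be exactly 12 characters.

Answer: | early word |
| letter how |
| photograph |
|  standard  |
|bright fast |
|   run so   |
|  pharmacy  |
| wolf oats  |
|  run bird  |
|   system   |
|desert train|

Derivation:
Line 1: ['early', 'word'] (min_width=10, slack=2)
Line 2: ['letter', 'how'] (min_width=10, slack=2)
Line 3: ['photograph'] (min_width=10, slack=2)
Line 4: ['standard'] (min_width=8, slack=4)
Line 5: ['bright', 'fast'] (min_width=11, slack=1)
Line 6: ['run', 'so'] (min_width=6, slack=6)
Line 7: ['pharmacy'] (min_width=8, slack=4)
Line 8: ['wolf', 'oats'] (min_width=9, slack=3)
Line 9: ['run', 'bird'] (min_width=8, slack=4)
Line 10: ['system'] (min_width=6, slack=6)
Line 11: ['desert', 'train'] (min_width=12, slack=0)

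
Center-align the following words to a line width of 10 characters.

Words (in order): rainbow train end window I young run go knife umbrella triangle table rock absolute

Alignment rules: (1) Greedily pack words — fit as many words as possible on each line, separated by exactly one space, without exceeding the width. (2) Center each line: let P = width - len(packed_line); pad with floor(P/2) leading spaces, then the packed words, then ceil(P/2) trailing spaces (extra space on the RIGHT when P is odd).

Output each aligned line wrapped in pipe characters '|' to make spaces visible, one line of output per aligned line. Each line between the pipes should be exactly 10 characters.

Answer: | rainbow  |
|train end |
| window I |
|young run |
| go knife |
| umbrella |
| triangle |
|table rock|
| absolute |

Derivation:
Line 1: ['rainbow'] (min_width=7, slack=3)
Line 2: ['train', 'end'] (min_width=9, slack=1)
Line 3: ['window', 'I'] (min_width=8, slack=2)
Line 4: ['young', 'run'] (min_width=9, slack=1)
Line 5: ['go', 'knife'] (min_width=8, slack=2)
Line 6: ['umbrella'] (min_width=8, slack=2)
Line 7: ['triangle'] (min_width=8, slack=2)
Line 8: ['table', 'rock'] (min_width=10, slack=0)
Line 9: ['absolute'] (min_width=8, slack=2)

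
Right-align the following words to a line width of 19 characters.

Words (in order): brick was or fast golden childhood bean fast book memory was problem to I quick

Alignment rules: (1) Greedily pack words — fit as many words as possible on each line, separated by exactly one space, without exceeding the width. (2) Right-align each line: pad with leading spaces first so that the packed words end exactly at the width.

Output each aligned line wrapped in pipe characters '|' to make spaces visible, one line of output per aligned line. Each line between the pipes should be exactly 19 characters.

Answer: |  brick was or fast|
|   golden childhood|
|     bean fast book|
| memory was problem|
|         to I quick|

Derivation:
Line 1: ['brick', 'was', 'or', 'fast'] (min_width=17, slack=2)
Line 2: ['golden', 'childhood'] (min_width=16, slack=3)
Line 3: ['bean', 'fast', 'book'] (min_width=14, slack=5)
Line 4: ['memory', 'was', 'problem'] (min_width=18, slack=1)
Line 5: ['to', 'I', 'quick'] (min_width=10, slack=9)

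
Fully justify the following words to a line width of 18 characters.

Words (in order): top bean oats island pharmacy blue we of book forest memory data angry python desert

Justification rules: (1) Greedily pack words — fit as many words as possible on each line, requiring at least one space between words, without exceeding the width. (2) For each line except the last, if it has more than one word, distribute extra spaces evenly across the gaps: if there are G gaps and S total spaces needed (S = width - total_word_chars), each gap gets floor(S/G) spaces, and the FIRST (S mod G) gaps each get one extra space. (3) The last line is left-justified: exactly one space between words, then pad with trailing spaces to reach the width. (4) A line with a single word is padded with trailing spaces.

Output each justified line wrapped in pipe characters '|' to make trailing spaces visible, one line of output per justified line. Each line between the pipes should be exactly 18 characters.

Line 1: ['top', 'bean', 'oats'] (min_width=13, slack=5)
Line 2: ['island', 'pharmacy'] (min_width=15, slack=3)
Line 3: ['blue', 'we', 'of', 'book'] (min_width=15, slack=3)
Line 4: ['forest', 'memory', 'data'] (min_width=18, slack=0)
Line 5: ['angry', 'python'] (min_width=12, slack=6)
Line 6: ['desert'] (min_width=6, slack=12)

Answer: |top    bean   oats|
|island    pharmacy|
|blue  we  of  book|
|forest memory data|
|angry       python|
|desert            |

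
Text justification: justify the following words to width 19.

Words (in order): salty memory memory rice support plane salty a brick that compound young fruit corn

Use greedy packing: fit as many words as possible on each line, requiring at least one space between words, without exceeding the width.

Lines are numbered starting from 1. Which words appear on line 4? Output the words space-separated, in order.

Answer: compound young

Derivation:
Line 1: ['salty', 'memory', 'memory'] (min_width=19, slack=0)
Line 2: ['rice', 'support', 'plane'] (min_width=18, slack=1)
Line 3: ['salty', 'a', 'brick', 'that'] (min_width=18, slack=1)
Line 4: ['compound', 'young'] (min_width=14, slack=5)
Line 5: ['fruit', 'corn'] (min_width=10, slack=9)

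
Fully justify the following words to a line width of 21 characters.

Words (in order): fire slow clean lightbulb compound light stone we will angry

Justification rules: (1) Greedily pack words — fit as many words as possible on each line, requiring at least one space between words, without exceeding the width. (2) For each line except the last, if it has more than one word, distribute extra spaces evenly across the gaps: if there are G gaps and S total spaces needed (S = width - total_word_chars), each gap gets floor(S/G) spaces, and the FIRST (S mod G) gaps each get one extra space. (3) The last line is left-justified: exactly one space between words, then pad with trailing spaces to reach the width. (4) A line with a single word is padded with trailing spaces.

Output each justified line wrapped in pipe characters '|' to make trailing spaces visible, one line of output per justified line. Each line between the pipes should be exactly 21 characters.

Line 1: ['fire', 'slow', 'clean'] (min_width=15, slack=6)
Line 2: ['lightbulb', 'compound'] (min_width=18, slack=3)
Line 3: ['light', 'stone', 'we', 'will'] (min_width=19, slack=2)
Line 4: ['angry'] (min_width=5, slack=16)

Answer: |fire    slow    clean|
|lightbulb    compound|
|light  stone  we will|
|angry                |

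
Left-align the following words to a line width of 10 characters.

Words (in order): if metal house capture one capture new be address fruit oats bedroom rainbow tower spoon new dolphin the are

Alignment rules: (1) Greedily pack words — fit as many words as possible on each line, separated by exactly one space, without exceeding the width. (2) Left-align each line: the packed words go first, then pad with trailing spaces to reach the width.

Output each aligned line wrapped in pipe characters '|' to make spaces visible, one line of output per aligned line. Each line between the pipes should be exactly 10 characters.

Answer: |if metal  |
|house     |
|capture   |
|one       |
|capture   |
|new be    |
|address   |
|fruit oats|
|bedroom   |
|rainbow   |
|tower     |
|spoon new |
|dolphin   |
|the are   |

Derivation:
Line 1: ['if', 'metal'] (min_width=8, slack=2)
Line 2: ['house'] (min_width=5, slack=5)
Line 3: ['capture'] (min_width=7, slack=3)
Line 4: ['one'] (min_width=3, slack=7)
Line 5: ['capture'] (min_width=7, slack=3)
Line 6: ['new', 'be'] (min_width=6, slack=4)
Line 7: ['address'] (min_width=7, slack=3)
Line 8: ['fruit', 'oats'] (min_width=10, slack=0)
Line 9: ['bedroom'] (min_width=7, slack=3)
Line 10: ['rainbow'] (min_width=7, slack=3)
Line 11: ['tower'] (min_width=5, slack=5)
Line 12: ['spoon', 'new'] (min_width=9, slack=1)
Line 13: ['dolphin'] (min_width=7, slack=3)
Line 14: ['the', 'are'] (min_width=7, slack=3)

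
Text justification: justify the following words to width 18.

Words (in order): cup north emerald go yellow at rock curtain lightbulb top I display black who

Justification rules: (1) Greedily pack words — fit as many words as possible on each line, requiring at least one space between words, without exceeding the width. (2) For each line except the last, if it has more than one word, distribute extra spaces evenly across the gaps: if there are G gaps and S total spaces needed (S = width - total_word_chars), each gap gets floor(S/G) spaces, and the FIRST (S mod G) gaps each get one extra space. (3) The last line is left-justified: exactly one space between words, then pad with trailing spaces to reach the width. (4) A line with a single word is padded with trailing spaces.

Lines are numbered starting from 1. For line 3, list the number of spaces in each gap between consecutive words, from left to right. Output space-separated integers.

Line 1: ['cup', 'north', 'emerald'] (min_width=17, slack=1)
Line 2: ['go', 'yellow', 'at', 'rock'] (min_width=17, slack=1)
Line 3: ['curtain', 'lightbulb'] (min_width=17, slack=1)
Line 4: ['top', 'I', 'display'] (min_width=13, slack=5)
Line 5: ['black', 'who'] (min_width=9, slack=9)

Answer: 2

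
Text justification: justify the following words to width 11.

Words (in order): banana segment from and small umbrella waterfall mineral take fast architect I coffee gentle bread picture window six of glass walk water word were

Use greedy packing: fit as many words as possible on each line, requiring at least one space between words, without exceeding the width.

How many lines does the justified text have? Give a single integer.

Line 1: ['banana'] (min_width=6, slack=5)
Line 2: ['segment'] (min_width=7, slack=4)
Line 3: ['from', 'and'] (min_width=8, slack=3)
Line 4: ['small'] (min_width=5, slack=6)
Line 5: ['umbrella'] (min_width=8, slack=3)
Line 6: ['waterfall'] (min_width=9, slack=2)
Line 7: ['mineral'] (min_width=7, slack=4)
Line 8: ['take', 'fast'] (min_width=9, slack=2)
Line 9: ['architect', 'I'] (min_width=11, slack=0)
Line 10: ['coffee'] (min_width=6, slack=5)
Line 11: ['gentle'] (min_width=6, slack=5)
Line 12: ['bread'] (min_width=5, slack=6)
Line 13: ['picture'] (min_width=7, slack=4)
Line 14: ['window', 'six'] (min_width=10, slack=1)
Line 15: ['of', 'glass'] (min_width=8, slack=3)
Line 16: ['walk', 'water'] (min_width=10, slack=1)
Line 17: ['word', 'were'] (min_width=9, slack=2)
Total lines: 17

Answer: 17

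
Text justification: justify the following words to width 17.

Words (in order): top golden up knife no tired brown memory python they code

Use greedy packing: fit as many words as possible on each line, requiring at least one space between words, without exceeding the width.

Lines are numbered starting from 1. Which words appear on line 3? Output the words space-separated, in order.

Line 1: ['top', 'golden', 'up'] (min_width=13, slack=4)
Line 2: ['knife', 'no', 'tired'] (min_width=14, slack=3)
Line 3: ['brown', 'memory'] (min_width=12, slack=5)
Line 4: ['python', 'they', 'code'] (min_width=16, slack=1)

Answer: brown memory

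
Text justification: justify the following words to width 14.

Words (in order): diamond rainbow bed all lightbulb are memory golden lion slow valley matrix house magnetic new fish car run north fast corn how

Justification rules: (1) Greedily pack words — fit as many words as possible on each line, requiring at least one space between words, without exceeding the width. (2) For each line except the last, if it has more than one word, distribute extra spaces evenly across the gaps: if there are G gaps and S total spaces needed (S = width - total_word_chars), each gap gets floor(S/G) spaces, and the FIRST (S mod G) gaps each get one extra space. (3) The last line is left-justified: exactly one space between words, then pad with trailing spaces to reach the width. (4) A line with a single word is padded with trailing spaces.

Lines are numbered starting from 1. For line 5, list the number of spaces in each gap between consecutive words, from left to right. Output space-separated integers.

Line 1: ['diamond'] (min_width=7, slack=7)
Line 2: ['rainbow', 'bed'] (min_width=11, slack=3)
Line 3: ['all', 'lightbulb'] (min_width=13, slack=1)
Line 4: ['are', 'memory'] (min_width=10, slack=4)
Line 5: ['golden', 'lion'] (min_width=11, slack=3)
Line 6: ['slow', 'valley'] (min_width=11, slack=3)
Line 7: ['matrix', 'house'] (min_width=12, slack=2)
Line 8: ['magnetic', 'new'] (min_width=12, slack=2)
Line 9: ['fish', 'car', 'run'] (min_width=12, slack=2)
Line 10: ['north', 'fast'] (min_width=10, slack=4)
Line 11: ['corn', 'how'] (min_width=8, slack=6)

Answer: 4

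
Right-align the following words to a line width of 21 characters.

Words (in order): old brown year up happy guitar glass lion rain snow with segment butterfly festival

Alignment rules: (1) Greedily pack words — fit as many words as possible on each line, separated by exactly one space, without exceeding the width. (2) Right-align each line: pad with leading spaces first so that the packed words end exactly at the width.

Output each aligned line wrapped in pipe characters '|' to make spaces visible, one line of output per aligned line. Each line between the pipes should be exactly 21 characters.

Answer: |    old brown year up|
|   happy guitar glass|
|  lion rain snow with|
|    segment butterfly|
|             festival|

Derivation:
Line 1: ['old', 'brown', 'year', 'up'] (min_width=17, slack=4)
Line 2: ['happy', 'guitar', 'glass'] (min_width=18, slack=3)
Line 3: ['lion', 'rain', 'snow', 'with'] (min_width=19, slack=2)
Line 4: ['segment', 'butterfly'] (min_width=17, slack=4)
Line 5: ['festival'] (min_width=8, slack=13)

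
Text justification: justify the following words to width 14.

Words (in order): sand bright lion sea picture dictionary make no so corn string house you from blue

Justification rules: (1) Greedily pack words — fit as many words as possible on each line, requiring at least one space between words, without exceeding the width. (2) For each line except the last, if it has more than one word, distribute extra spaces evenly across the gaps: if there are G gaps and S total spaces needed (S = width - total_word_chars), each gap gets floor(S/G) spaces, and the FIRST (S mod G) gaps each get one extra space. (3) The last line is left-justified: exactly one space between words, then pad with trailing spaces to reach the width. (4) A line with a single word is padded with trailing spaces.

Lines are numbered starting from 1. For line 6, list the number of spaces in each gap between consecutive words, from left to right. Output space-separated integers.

Line 1: ['sand', 'bright'] (min_width=11, slack=3)
Line 2: ['lion', 'sea'] (min_width=8, slack=6)
Line 3: ['picture'] (min_width=7, slack=7)
Line 4: ['dictionary'] (min_width=10, slack=4)
Line 5: ['make', 'no', 'so'] (min_width=10, slack=4)
Line 6: ['corn', 'string'] (min_width=11, slack=3)
Line 7: ['house', 'you', 'from'] (min_width=14, slack=0)
Line 8: ['blue'] (min_width=4, slack=10)

Answer: 4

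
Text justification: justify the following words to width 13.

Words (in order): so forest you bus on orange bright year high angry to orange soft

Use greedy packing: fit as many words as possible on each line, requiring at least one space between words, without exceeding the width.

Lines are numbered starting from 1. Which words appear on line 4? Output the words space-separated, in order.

Answer: high angry to

Derivation:
Line 1: ['so', 'forest', 'you'] (min_width=13, slack=0)
Line 2: ['bus', 'on', 'orange'] (min_width=13, slack=0)
Line 3: ['bright', 'year'] (min_width=11, slack=2)
Line 4: ['high', 'angry', 'to'] (min_width=13, slack=0)
Line 5: ['orange', 'soft'] (min_width=11, slack=2)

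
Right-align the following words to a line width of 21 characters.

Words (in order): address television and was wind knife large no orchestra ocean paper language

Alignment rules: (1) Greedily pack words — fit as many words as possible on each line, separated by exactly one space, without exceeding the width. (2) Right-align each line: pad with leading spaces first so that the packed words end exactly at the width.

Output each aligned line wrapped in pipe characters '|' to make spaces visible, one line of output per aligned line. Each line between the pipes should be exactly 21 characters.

Answer: |   address television|
|   and was wind knife|
|   large no orchestra|
| ocean paper language|

Derivation:
Line 1: ['address', 'television'] (min_width=18, slack=3)
Line 2: ['and', 'was', 'wind', 'knife'] (min_width=18, slack=3)
Line 3: ['large', 'no', 'orchestra'] (min_width=18, slack=3)
Line 4: ['ocean', 'paper', 'language'] (min_width=20, slack=1)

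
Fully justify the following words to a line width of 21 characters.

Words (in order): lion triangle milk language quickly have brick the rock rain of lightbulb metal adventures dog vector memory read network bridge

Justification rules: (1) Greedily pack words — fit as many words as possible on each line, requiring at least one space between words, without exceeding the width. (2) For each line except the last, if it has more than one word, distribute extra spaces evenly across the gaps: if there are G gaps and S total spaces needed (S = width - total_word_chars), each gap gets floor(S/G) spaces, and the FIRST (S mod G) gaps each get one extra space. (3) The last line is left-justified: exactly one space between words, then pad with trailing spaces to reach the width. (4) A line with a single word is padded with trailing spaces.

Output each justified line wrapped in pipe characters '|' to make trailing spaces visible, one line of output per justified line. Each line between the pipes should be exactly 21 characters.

Line 1: ['lion', 'triangle', 'milk'] (min_width=18, slack=3)
Line 2: ['language', 'quickly', 'have'] (min_width=21, slack=0)
Line 3: ['brick', 'the', 'rock', 'rain'] (min_width=19, slack=2)
Line 4: ['of', 'lightbulb', 'metal'] (min_width=18, slack=3)
Line 5: ['adventures', 'dog', 'vector'] (min_width=21, slack=0)
Line 6: ['memory', 'read', 'network'] (min_width=19, slack=2)
Line 7: ['bridge'] (min_width=6, slack=15)

Answer: |lion   triangle  milk|
|language quickly have|
|brick  the  rock rain|
|of   lightbulb  metal|
|adventures dog vector|
|memory  read  network|
|bridge               |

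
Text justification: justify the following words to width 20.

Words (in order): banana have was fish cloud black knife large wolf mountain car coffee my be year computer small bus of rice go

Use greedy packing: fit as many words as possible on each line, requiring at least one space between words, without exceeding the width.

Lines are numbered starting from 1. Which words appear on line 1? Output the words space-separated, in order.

Line 1: ['banana', 'have', 'was', 'fish'] (min_width=20, slack=0)
Line 2: ['cloud', 'black', 'knife'] (min_width=17, slack=3)
Line 3: ['large', 'wolf', 'mountain'] (min_width=19, slack=1)
Line 4: ['car', 'coffee', 'my', 'be'] (min_width=16, slack=4)
Line 5: ['year', 'computer', 'small'] (min_width=19, slack=1)
Line 6: ['bus', 'of', 'rice', 'go'] (min_width=14, slack=6)

Answer: banana have was fish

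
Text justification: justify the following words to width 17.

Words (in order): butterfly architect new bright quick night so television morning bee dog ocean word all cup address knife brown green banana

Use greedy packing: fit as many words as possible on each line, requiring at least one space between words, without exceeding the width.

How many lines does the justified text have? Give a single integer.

Answer: 10

Derivation:
Line 1: ['butterfly'] (min_width=9, slack=8)
Line 2: ['architect', 'new'] (min_width=13, slack=4)
Line 3: ['bright', 'quick'] (min_width=12, slack=5)
Line 4: ['night', 'so'] (min_width=8, slack=9)
Line 5: ['television'] (min_width=10, slack=7)
Line 6: ['morning', 'bee', 'dog'] (min_width=15, slack=2)
Line 7: ['ocean', 'word', 'all'] (min_width=14, slack=3)
Line 8: ['cup', 'address', 'knife'] (min_width=17, slack=0)
Line 9: ['brown', 'green'] (min_width=11, slack=6)
Line 10: ['banana'] (min_width=6, slack=11)
Total lines: 10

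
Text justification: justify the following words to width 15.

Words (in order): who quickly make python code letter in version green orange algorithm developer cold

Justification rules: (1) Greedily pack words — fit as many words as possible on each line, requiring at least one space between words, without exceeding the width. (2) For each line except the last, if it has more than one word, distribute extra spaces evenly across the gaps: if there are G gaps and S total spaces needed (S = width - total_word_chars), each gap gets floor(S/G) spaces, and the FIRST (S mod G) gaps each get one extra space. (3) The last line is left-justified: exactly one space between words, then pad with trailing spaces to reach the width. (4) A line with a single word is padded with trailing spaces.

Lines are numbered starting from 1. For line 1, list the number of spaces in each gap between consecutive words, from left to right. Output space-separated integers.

Answer: 5

Derivation:
Line 1: ['who', 'quickly'] (min_width=11, slack=4)
Line 2: ['make', 'python'] (min_width=11, slack=4)
Line 3: ['code', 'letter', 'in'] (min_width=14, slack=1)
Line 4: ['version', 'green'] (min_width=13, slack=2)
Line 5: ['orange'] (min_width=6, slack=9)
Line 6: ['algorithm'] (min_width=9, slack=6)
Line 7: ['developer', 'cold'] (min_width=14, slack=1)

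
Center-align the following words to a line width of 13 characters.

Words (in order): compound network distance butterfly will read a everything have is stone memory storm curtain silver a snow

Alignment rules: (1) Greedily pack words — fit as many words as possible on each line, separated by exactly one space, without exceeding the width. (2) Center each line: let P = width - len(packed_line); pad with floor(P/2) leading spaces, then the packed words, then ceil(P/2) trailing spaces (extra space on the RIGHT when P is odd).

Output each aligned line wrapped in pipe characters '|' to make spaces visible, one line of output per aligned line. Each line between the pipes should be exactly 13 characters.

Line 1: ['compound'] (min_width=8, slack=5)
Line 2: ['network'] (min_width=7, slack=6)
Line 3: ['distance'] (min_width=8, slack=5)
Line 4: ['butterfly'] (min_width=9, slack=4)
Line 5: ['will', 'read', 'a'] (min_width=11, slack=2)
Line 6: ['everything'] (min_width=10, slack=3)
Line 7: ['have', 'is', 'stone'] (min_width=13, slack=0)
Line 8: ['memory', 'storm'] (min_width=12, slack=1)
Line 9: ['curtain'] (min_width=7, slack=6)
Line 10: ['silver', 'a', 'snow'] (min_width=13, slack=0)

Answer: |  compound   |
|   network   |
|  distance   |
|  butterfly  |
| will read a |
| everything  |
|have is stone|
|memory storm |
|   curtain   |
|silver a snow|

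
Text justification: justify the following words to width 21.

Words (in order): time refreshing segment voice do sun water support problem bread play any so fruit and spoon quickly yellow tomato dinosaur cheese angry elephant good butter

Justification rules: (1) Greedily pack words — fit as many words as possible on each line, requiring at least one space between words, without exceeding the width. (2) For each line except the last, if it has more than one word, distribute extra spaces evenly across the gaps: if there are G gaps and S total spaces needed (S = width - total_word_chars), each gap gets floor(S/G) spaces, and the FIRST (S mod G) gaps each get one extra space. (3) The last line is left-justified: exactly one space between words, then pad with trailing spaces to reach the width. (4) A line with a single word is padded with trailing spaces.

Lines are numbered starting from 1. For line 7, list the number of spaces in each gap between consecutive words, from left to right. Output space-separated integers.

Answer: 1 1

Derivation:
Line 1: ['time', 'refreshing'] (min_width=15, slack=6)
Line 2: ['segment', 'voice', 'do', 'sun'] (min_width=20, slack=1)
Line 3: ['water', 'support', 'problem'] (min_width=21, slack=0)
Line 4: ['bread', 'play', 'any', 'so'] (min_width=17, slack=4)
Line 5: ['fruit', 'and', 'spoon'] (min_width=15, slack=6)
Line 6: ['quickly', 'yellow', 'tomato'] (min_width=21, slack=0)
Line 7: ['dinosaur', 'cheese', 'angry'] (min_width=21, slack=0)
Line 8: ['elephant', 'good', 'butter'] (min_width=20, slack=1)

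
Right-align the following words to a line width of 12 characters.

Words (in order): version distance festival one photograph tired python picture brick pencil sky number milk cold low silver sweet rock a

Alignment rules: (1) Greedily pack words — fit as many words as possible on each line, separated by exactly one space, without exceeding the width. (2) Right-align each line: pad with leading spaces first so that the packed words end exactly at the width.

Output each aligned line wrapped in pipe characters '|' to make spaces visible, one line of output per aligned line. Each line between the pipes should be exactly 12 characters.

Answer: |     version|
|    distance|
|festival one|
|  photograph|
|tired python|
|     picture|
|brick pencil|
|  sky number|
|   milk cold|
|  low silver|
|sweet rock a|

Derivation:
Line 1: ['version'] (min_width=7, slack=5)
Line 2: ['distance'] (min_width=8, slack=4)
Line 3: ['festival', 'one'] (min_width=12, slack=0)
Line 4: ['photograph'] (min_width=10, slack=2)
Line 5: ['tired', 'python'] (min_width=12, slack=0)
Line 6: ['picture'] (min_width=7, slack=5)
Line 7: ['brick', 'pencil'] (min_width=12, slack=0)
Line 8: ['sky', 'number'] (min_width=10, slack=2)
Line 9: ['milk', 'cold'] (min_width=9, slack=3)
Line 10: ['low', 'silver'] (min_width=10, slack=2)
Line 11: ['sweet', 'rock', 'a'] (min_width=12, slack=0)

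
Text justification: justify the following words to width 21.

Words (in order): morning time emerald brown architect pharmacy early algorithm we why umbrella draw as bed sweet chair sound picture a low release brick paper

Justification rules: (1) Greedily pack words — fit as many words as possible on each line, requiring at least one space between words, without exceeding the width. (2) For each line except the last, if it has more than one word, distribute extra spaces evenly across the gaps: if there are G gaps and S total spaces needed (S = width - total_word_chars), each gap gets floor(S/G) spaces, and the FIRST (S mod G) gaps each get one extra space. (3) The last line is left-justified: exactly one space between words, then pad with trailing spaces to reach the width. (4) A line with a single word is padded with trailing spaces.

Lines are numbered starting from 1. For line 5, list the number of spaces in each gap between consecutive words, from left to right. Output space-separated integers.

Line 1: ['morning', 'time', 'emerald'] (min_width=20, slack=1)
Line 2: ['brown', 'architect'] (min_width=15, slack=6)
Line 3: ['pharmacy', 'early'] (min_width=14, slack=7)
Line 4: ['algorithm', 'we', 'why'] (min_width=16, slack=5)
Line 5: ['umbrella', 'draw', 'as', 'bed'] (min_width=20, slack=1)
Line 6: ['sweet', 'chair', 'sound'] (min_width=17, slack=4)
Line 7: ['picture', 'a', 'low', 'release'] (min_width=21, slack=0)
Line 8: ['brick', 'paper'] (min_width=11, slack=10)

Answer: 2 1 1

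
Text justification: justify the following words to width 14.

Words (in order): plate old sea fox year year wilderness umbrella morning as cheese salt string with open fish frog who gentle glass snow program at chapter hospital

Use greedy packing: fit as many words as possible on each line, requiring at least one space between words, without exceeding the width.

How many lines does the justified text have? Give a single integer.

Line 1: ['plate', 'old', 'sea'] (min_width=13, slack=1)
Line 2: ['fox', 'year', 'year'] (min_width=13, slack=1)
Line 3: ['wilderness'] (min_width=10, slack=4)
Line 4: ['umbrella'] (min_width=8, slack=6)
Line 5: ['morning', 'as'] (min_width=10, slack=4)
Line 6: ['cheese', 'salt'] (min_width=11, slack=3)
Line 7: ['string', 'with'] (min_width=11, slack=3)
Line 8: ['open', 'fish', 'frog'] (min_width=14, slack=0)
Line 9: ['who', 'gentle'] (min_width=10, slack=4)
Line 10: ['glass', 'snow'] (min_width=10, slack=4)
Line 11: ['program', 'at'] (min_width=10, slack=4)
Line 12: ['chapter'] (min_width=7, slack=7)
Line 13: ['hospital'] (min_width=8, slack=6)
Total lines: 13

Answer: 13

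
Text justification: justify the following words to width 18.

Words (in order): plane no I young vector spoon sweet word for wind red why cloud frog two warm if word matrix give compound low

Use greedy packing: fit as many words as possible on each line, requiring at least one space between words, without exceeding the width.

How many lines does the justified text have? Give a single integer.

Line 1: ['plane', 'no', 'I', 'young'] (min_width=16, slack=2)
Line 2: ['vector', 'spoon', 'sweet'] (min_width=18, slack=0)
Line 3: ['word', 'for', 'wind', 'red'] (min_width=17, slack=1)
Line 4: ['why', 'cloud', 'frog', 'two'] (min_width=18, slack=0)
Line 5: ['warm', 'if', 'word'] (min_width=12, slack=6)
Line 6: ['matrix', 'give'] (min_width=11, slack=7)
Line 7: ['compound', 'low'] (min_width=12, slack=6)
Total lines: 7

Answer: 7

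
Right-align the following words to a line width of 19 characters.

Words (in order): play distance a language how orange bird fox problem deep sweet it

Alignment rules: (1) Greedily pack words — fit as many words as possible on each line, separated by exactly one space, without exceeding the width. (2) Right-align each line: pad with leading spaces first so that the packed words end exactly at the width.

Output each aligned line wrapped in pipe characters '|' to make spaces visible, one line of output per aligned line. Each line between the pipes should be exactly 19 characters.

Answer: |    play distance a|
|language how orange|
|   bird fox problem|
|      deep sweet it|

Derivation:
Line 1: ['play', 'distance', 'a'] (min_width=15, slack=4)
Line 2: ['language', 'how', 'orange'] (min_width=19, slack=0)
Line 3: ['bird', 'fox', 'problem'] (min_width=16, slack=3)
Line 4: ['deep', 'sweet', 'it'] (min_width=13, slack=6)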